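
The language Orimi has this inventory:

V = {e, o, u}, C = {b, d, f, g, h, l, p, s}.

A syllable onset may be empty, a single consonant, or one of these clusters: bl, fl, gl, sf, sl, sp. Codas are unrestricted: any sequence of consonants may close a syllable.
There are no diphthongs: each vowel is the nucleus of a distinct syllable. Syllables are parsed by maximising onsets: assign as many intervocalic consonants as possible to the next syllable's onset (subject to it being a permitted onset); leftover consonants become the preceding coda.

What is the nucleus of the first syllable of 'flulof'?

Vowels present: u, o; each is a nucleus, giving 2 syllables.
The first nucleus (vowel 1 from the left) is /u/.

u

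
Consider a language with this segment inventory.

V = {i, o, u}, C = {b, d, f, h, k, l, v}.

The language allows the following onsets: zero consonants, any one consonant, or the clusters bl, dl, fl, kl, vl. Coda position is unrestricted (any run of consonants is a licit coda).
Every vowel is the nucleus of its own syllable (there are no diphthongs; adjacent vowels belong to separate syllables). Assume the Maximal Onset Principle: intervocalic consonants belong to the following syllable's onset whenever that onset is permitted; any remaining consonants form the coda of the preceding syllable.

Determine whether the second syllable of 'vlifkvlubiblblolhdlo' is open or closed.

Nuclei (vowels): i, u, i, o, o → 5 syllables.
Between /i/ (V1) and /u/ (V2): /fkvl/ — longest licit onset from the right is /vl/, leaving /fk/ as coda.
Between /u/ (V2) and /i/ (V3): /b/ is a single consonant, so it becomes the next onset.
Between /i/ (V3) and /o/ (V4): /blbl/ — longest licit onset from the right is /bl/, leaving /bl/ as coda.
Between /o/ (V4) and /o/ (V5): cluster /lhdl/ — the longest permitted-onset suffix is /dl/; onset = /dl/, preceding coda = /lh/.
So the parse is vlifk.vlu.bibl.blolh.dlo.
Syllable 2 is /vlu/; it ends in its nucleus with no coda, so it is open.

open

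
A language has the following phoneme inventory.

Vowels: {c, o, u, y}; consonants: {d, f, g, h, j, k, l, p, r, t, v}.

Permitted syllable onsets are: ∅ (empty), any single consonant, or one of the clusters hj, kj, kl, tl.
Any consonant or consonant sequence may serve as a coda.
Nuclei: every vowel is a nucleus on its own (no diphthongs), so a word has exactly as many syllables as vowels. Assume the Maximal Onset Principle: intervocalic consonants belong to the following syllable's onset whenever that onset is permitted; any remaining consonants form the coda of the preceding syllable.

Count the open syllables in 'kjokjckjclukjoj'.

The vowels are o, c, c, u, o — 5 nuclei, so 5 syllables.
V1 /o/ – V2 /c/: /kj/ — entire cluster is a permitted onset → onset /kj/, coda ∅.
V2 /c/ – V3 /c/: /kj/ is a licit onset in full, so it all attaches to the next syllable.
V3 /c/ – V4 /u/: just /l/ — single C goes to the following onset.
V4 /u/ – V5 /o/: cluster /kj/ — /kj/ is itself a permitted onset, so the whole cluster goes right; preceding coda = ∅.
Result: kjo.kjc.kjc.lu.kjoj.
Classifying each syllable: /kjo/ (open), /kjc/ (open), /kjc/ (open), /lu/ (open), /kjoj/ (closed).
Open syllables: 4.

4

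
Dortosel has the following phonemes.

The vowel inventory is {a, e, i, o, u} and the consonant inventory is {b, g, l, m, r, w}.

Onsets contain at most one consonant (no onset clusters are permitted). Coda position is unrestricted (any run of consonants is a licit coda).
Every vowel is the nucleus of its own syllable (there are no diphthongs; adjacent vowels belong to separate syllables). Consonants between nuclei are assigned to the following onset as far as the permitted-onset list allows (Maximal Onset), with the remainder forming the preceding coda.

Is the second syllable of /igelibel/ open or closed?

open

The vowels are i, e, i, e — 4 nuclei, so 4 syllables.
V1 /i/ – V2 /e/: /g/ → onset of the next syllable (single consonants are always licit onsets).
V2 /e/ – V3 /i/: /l/ → onset of the next syllable (single consonants are always licit onsets).
V3 /i/ – V4 /e/: /b/ → onset of the next syllable (single consonants are always licit onsets).
So the parse is i.ge.li.bel.
Syllable 2 is /ge/; it ends in its nucleus with no coda, so it is open.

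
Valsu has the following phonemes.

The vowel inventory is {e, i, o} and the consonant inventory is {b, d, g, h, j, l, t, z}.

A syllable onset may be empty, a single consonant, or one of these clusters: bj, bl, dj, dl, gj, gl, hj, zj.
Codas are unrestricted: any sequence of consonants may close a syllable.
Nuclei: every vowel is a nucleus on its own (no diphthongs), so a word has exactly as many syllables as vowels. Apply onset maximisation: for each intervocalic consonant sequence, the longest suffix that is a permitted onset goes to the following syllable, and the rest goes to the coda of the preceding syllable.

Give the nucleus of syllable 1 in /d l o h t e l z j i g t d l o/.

o

Vowels present: o, e, i, o; each is a nucleus, giving 4 syllables.
The first nucleus (vowel 1 from the left) is /o/.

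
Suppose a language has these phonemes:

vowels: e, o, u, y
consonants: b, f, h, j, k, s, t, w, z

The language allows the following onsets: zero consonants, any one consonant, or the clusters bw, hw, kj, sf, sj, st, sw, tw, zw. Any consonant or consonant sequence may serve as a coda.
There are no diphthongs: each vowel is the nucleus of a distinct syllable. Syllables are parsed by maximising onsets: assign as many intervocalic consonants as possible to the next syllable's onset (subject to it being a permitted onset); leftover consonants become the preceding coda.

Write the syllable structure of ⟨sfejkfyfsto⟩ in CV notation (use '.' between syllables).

Vowels present: e, y, o; each is a nucleus, giving 3 syllables.
σ1/σ2 boundary: cluster /jkf/ — the longest permitted-onset suffix is /f/; onset = /f/, preceding coda = /jk/.
σ2/σ3 boundary: /fst/ — longest licit onset from the right is /st/, leaving /f/ as coda.
Syllabification: sfejk.fyf.sto.
Mapping each syllable to C/V: /sfejk/ → CCVCC, /fyf/ → CVC, /sto/ → CCV.

CCVCC.CVC.CCV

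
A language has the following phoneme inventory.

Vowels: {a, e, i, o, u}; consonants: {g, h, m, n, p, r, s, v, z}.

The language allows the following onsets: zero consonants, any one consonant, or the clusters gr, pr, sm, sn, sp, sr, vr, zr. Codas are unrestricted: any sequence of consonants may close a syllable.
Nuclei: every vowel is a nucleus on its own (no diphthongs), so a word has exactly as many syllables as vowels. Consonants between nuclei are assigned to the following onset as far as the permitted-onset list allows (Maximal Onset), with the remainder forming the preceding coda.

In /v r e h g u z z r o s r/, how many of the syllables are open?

Nuclei (vowels): e, u, o → 3 syllables.
Between /e/ (V1) and /u/ (V2): /hg/; trying suffixes from longest down, /g/ is the first permitted one, so coda /h/ | onset /g/.
Between /u/ (V2) and /o/ (V3): /zzr/; trying suffixes from longest down, /zr/ is the first permitted one, so coda /z/ | onset /zr/.
So the parse is vreh.guz.zrosr.
Classifying each syllable: /vreh/ (closed), /guz/ (closed), /zrosr/ (closed).
Open syllables: 0.

0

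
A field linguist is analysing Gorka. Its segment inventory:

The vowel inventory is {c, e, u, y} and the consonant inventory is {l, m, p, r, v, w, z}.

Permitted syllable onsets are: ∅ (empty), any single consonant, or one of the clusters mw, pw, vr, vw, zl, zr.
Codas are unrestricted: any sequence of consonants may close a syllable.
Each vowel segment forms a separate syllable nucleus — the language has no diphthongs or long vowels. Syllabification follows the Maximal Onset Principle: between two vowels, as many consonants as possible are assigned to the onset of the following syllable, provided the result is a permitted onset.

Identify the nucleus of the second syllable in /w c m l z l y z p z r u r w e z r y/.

Nuclei (vowels): c, y, u, e, y → 5 syllables.
The second nucleus (vowel 2 from the left) is /y/.

y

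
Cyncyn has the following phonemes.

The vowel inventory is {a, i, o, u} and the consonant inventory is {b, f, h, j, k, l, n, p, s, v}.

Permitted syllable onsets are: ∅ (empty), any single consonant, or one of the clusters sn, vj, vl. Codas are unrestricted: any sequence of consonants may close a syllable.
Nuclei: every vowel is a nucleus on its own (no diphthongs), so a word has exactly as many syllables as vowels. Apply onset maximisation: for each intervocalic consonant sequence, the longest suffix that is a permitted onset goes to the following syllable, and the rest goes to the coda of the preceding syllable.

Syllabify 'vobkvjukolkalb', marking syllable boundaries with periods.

vobk.vju.kol.kalb

Nuclei (vowels): o, u, o, a → 4 syllables.
V1 /o/ – V2 /u/: /bkvj/; trying suffixes from longest down, /vj/ is the first permitted one, so coda /bk/ | onset /vj/.
V2 /u/ – V3 /o/: /k/ is a single consonant, so it becomes the next onset.
V3 /o/ – V4 /a/: /lk/ — longest licit onset from the right is /k/, leaving /l/ as coda.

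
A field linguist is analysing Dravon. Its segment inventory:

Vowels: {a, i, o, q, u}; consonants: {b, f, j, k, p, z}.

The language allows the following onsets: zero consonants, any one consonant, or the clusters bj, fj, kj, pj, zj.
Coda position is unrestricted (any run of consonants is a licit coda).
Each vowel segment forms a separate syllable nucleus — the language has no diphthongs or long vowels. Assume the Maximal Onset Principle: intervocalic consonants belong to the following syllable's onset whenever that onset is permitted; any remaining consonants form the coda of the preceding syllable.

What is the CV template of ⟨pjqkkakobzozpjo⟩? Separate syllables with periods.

Vowels present: q, a, o, o, o; each is a nucleus, giving 5 syllables.
/q…a/ gap (V1→V2): cluster /kk/ — the longest permitted-onset suffix is /k/; onset = /k/, preceding coda = /k/.
/a…o/ gap (V2→V3): just /k/ — single C goes to the following onset.
/o…o/ gap (V3→V4): cluster /bz/ — the longest permitted-onset suffix is /z/; onset = /z/, preceding coda = /b/.
/o…o/ gap (V4→V5): cluster /zpj/ — the longest permitted-onset suffix is /pj/; onset = /pj/, preceding coda = /z/.
Putting it together: pjqk.ka.kob.zoz.pjo.
Mapping each syllable to C/V: /pjqk/ → CCVC, /ka/ → CV, /kob/ → CVC, /zoz/ → CVC, /pjo/ → CCV.

CCVC.CV.CVC.CVC.CCV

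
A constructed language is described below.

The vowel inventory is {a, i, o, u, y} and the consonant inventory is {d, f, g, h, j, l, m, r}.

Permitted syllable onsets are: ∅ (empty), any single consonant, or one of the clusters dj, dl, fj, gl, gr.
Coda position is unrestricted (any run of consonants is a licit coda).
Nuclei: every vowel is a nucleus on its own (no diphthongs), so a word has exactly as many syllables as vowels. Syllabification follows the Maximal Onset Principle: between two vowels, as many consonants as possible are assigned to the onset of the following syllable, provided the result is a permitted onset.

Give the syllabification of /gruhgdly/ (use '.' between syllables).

Vowels present: u, y; each is a nucleus, giving 2 syllables.
σ1/σ2 boundary: /hgdl/ — longest licit onset from the right is /dl/, leaving /hg/ as coda.

gruhg.dly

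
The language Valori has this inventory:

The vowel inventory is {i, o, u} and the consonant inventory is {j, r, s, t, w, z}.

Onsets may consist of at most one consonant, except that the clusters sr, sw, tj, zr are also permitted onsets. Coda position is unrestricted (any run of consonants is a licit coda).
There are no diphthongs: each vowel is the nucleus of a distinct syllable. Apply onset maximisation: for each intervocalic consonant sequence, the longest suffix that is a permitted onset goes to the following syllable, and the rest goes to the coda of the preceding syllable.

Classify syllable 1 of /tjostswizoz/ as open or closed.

The vowels are o, i, o — 3 nuclei, so 3 syllables.
/o…i/ gap (V1→V2): /stsw/; trying suffixes from longest down, /sw/ is the first permitted one, so coda /st/ | onset /sw/.
/i…o/ gap (V2→V3): /z/ → onset of the next syllable (single consonants are always licit onsets).
So the parse is tjost.swi.zoz.
Syllable 1 is /tjost/ with coda /st/, so it is closed.

closed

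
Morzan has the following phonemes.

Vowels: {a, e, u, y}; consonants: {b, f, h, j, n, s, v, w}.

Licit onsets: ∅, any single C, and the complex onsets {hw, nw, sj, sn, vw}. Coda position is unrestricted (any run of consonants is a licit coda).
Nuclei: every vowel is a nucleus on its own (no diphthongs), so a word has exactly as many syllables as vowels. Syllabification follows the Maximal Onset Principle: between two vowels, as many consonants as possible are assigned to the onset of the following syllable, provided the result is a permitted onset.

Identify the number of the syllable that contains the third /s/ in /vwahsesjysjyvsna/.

The vowels are a, e, y, y, a — 5 nuclei, so 5 syllables.
V1 /a/ – V2 /e/: /hs/ splits as /h/ + /s/ (/s/ is the longest suffix that is a licit onset).
V2 /e/ – V3 /y/: /sj/ is a licit onset in full, so it all attaches to the next syllable.
V3 /y/ – V4 /y/: /sj/ — entire cluster is a permitted onset → onset /sj/, coda ∅.
V4 /y/ – V5 /a/: /vsn/ splits as /v/ + /sn/ (/sn/ is the longest suffix that is a licit onset).
Putting it together: vwah.se.sjy.sjyv.sna.
The third /s/ is in the onset of syllable 4 (/sjyv/).

4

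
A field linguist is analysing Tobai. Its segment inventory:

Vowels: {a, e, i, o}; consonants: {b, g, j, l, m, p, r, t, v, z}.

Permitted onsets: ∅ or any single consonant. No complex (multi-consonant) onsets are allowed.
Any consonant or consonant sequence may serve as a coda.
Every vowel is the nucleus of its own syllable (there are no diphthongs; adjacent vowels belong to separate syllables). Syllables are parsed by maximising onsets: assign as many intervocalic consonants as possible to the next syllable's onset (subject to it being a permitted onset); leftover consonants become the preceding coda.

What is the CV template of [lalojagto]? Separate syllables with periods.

CV.CV.CVC.CV

Nuclei (vowels): a, o, a, o → 4 syllables.
V1 /a/ – V2 /o/: just /l/ — single C goes to the following onset.
V2 /o/ – V3 /a/: /j/ is a single consonant, so it becomes the next onset.
V3 /a/ – V4 /o/: /gt/ — longest licit onset from the right is /t/, leaving /g/ as coda.
Result: la.lo.jag.to.
Mapping each syllable to C/V: /la/ → CV, /lo/ → CV, /jag/ → CVC, /to/ → CV.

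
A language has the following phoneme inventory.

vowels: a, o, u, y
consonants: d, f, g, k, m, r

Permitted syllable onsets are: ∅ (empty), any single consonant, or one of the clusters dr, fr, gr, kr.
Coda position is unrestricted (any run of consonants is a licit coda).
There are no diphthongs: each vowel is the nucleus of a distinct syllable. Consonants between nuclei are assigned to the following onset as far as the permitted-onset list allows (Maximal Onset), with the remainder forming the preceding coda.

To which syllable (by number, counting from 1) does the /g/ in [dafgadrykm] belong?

2

The vowels are a, a, y — 3 nuclei, so 3 syllables.
σ1/σ2 boundary: /fg/ — longest licit onset from the right is /g/, leaving /f/ as coda.
σ2/σ3 boundary: /dr/ — entire cluster is a permitted onset → onset /dr/, coda ∅.
Putting it together: daf.ga.drykm.
The /g/ is in the onset of syllable 2 (/ga/).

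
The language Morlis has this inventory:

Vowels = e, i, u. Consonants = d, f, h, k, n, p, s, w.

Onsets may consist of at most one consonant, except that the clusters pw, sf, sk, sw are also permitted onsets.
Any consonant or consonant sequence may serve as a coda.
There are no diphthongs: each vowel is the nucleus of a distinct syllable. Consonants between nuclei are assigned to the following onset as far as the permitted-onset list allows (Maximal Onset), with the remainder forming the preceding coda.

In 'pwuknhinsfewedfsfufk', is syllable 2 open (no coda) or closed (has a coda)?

closed

The vowels are u, i, e, e, u — 5 nuclei, so 5 syllables.
σ1/σ2 boundary: /knh/ splits as /kn/ + /h/ (/h/ is the longest suffix that is a licit onset).
σ2/σ3 boundary: cluster /nsf/ — the longest permitted-onset suffix is /sf/; onset = /sf/, preceding coda = /n/.
σ3/σ4 boundary: just /w/ — single C goes to the following onset.
σ4/σ5 boundary: /dfsf/ — longest licit onset from the right is /sf/, leaving /df/ as coda.
Putting it together: pwukn.hin.sfe.wedf.sfufk.
Syllable 2 is /hin/ with coda /n/, so it is closed.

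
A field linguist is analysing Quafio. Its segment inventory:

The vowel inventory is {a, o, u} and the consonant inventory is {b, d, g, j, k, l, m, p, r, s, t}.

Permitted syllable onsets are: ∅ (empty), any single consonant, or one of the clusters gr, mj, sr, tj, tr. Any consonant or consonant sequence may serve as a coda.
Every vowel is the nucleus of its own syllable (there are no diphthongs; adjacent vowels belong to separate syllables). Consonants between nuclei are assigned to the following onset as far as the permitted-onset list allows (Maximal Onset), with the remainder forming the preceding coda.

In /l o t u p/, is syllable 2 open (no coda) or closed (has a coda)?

Nuclei (vowels): o, u → 2 syllables.
V1 /o/ – V2 /u/: /t/ → onset of the next syllable (single consonants are always licit onsets).
Putting it together: lo.tup.
Syllable 2 is /tup/ with coda /p/, so it is closed.

closed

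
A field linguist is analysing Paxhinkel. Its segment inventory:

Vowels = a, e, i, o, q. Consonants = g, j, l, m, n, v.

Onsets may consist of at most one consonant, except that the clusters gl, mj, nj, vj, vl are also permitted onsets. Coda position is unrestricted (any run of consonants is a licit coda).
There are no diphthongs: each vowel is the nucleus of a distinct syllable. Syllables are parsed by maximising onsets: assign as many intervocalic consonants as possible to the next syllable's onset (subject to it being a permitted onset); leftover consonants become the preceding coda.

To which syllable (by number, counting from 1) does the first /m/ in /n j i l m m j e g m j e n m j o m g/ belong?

1

The vowels are i, e, e, o — 4 nuclei, so 4 syllables.
σ1/σ2 boundary: /lmmj/ splits as /lm/ + /mj/ (/mj/ is the longest suffix that is a licit onset).
σ2/σ3 boundary: /gmj/ — longest licit onset from the right is /mj/, leaving /g/ as coda.
σ3/σ4 boundary: /nmj/ splits as /n/ + /mj/ (/mj/ is the longest suffix that is a licit onset).
Syllabification: njilm.mjeg.mjen.mjomg.
The first /m/ is in the coda of syllable 1 (/njilm/).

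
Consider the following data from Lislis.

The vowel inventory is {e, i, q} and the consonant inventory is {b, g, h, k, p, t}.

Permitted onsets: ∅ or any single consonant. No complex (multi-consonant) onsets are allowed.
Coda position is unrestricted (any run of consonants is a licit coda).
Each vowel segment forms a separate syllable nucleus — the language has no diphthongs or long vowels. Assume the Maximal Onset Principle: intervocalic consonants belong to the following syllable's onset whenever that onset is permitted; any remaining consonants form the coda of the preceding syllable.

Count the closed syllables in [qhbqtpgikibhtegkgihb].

Nuclei (vowels): q, q, i, i, e, i → 6 syllables.
V1 /q/ – V2 /q/: /hb/ splits as /h/ + /b/ (/b/ is the longest suffix that is a licit onset).
V2 /q/ – V3 /i/: /tpg/; trying suffixes from longest down, /g/ is the first permitted one, so coda /tp/ | onset /g/.
V3 /i/ – V4 /i/: /k/ is a single consonant, so it becomes the next onset.
V4 /i/ – V5 /e/: /bht/ splits as /bh/ + /t/ (/t/ is the longest suffix that is a licit onset).
V5 /e/ – V6 /i/: /gkg/; trying suffixes from longest down, /g/ is the first permitted one, so coda /gk/ | onset /g/.
Syllabification: qh.bqtp.gi.kibh.tegk.gihb.
Classifying each syllable: /qh/ (closed), /bqtp/ (closed), /gi/ (open), /kibh/ (closed), /tegk/ (closed), /gihb/ (closed).
Closed syllables: 5.

5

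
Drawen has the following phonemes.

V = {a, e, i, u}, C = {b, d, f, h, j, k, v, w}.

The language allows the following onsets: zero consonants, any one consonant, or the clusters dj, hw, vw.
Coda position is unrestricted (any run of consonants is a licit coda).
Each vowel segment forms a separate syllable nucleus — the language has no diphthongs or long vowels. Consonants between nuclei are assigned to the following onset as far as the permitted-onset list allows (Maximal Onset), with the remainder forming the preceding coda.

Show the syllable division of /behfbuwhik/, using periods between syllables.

behf.buw.hik

Vowels present: e, u, i; each is a nucleus, giving 3 syllables.
/e…u/ gap (V1→V2): /hfb/ — longest licit onset from the right is /b/, leaving /hf/ as coda.
/u…i/ gap (V2→V3): /wh/; trying suffixes from longest down, /h/ is the first permitted one, so coda /w/ | onset /h/.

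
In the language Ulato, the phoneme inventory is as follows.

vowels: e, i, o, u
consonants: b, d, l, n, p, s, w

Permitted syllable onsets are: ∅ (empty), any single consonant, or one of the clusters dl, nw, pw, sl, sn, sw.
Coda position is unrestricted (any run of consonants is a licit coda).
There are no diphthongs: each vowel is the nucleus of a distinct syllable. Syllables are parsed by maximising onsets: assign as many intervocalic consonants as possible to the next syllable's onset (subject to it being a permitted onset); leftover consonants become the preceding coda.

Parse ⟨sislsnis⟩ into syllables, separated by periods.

Nuclei (vowels): i, i → 2 syllables.
Between /i/ (V1) and /i/ (V2): /slsn/ splits as /sl/ + /sn/ (/sn/ is the longest suffix that is a licit onset).

sisl.snis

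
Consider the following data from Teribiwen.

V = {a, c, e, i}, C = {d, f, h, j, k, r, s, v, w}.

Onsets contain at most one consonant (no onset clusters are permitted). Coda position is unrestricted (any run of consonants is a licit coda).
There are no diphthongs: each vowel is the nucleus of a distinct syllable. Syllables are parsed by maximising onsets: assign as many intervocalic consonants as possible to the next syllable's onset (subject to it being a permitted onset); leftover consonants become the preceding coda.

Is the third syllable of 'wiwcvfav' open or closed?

closed

Nuclei (vowels): i, c, a → 3 syllables.
Between /i/ (V1) and /c/ (V2): just /w/ — single C goes to the following onset.
Between /c/ (V2) and /a/ (V3): /vf/ — longest licit onset from the right is /f/, leaving /v/ as coda.
So the parse is wi.wcv.fav.
Syllable 3 is /fav/ with coda /v/, so it is closed.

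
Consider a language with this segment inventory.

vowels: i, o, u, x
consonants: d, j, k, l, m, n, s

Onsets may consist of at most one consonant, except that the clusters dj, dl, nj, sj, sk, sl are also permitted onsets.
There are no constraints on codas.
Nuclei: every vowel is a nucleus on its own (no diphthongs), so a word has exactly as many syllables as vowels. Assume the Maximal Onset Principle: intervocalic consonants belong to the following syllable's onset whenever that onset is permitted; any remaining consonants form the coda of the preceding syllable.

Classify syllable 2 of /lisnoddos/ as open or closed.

Nuclei (vowels): i, o, o → 3 syllables.
/i…o/ gap (V1→V2): cluster /sn/ — the longest permitted-onset suffix is /n/; onset = /n/, preceding coda = /s/.
/o…o/ gap (V2→V3): cluster /dd/ — the longest permitted-onset suffix is /d/; onset = /d/, preceding coda = /d/.
Result: lis.nod.dos.
Syllable 2 is /nod/ with coda /d/, so it is closed.

closed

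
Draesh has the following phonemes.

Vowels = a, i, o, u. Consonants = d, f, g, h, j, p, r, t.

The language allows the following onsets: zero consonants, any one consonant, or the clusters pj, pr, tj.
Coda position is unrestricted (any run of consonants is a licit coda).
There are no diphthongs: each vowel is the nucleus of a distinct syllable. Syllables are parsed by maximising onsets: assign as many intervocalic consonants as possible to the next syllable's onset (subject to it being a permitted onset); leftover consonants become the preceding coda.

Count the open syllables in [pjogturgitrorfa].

Vowels present: o, u, i, o, a; each is a nucleus, giving 5 syllables.
V1 /o/ – V2 /u/: /gt/; trying suffixes from longest down, /t/ is the first permitted one, so coda /g/ | onset /t/.
V2 /u/ – V3 /i/: cluster /rg/ — the longest permitted-onset suffix is /g/; onset = /g/, preceding coda = /r/.
V3 /i/ – V4 /o/: /tr/ — longest licit onset from the right is /r/, leaving /t/ as coda.
V4 /o/ – V5 /a/: cluster /rf/ — the longest permitted-onset suffix is /f/; onset = /f/, preceding coda = /r/.
Result: pjog.tur.git.ror.fa.
Classifying each syllable: /pjog/ (closed), /tur/ (closed), /git/ (closed), /ror/ (closed), /fa/ (open).
Open syllables: 1.

1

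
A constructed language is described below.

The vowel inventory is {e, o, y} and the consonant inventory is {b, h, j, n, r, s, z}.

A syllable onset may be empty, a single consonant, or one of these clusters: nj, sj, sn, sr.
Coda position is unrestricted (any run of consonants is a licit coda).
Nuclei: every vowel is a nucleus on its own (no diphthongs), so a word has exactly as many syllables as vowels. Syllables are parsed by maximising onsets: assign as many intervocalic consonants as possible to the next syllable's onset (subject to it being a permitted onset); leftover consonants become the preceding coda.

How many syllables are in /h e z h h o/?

Vowels present: e, o; each is a nucleus, giving 2 syllables.

2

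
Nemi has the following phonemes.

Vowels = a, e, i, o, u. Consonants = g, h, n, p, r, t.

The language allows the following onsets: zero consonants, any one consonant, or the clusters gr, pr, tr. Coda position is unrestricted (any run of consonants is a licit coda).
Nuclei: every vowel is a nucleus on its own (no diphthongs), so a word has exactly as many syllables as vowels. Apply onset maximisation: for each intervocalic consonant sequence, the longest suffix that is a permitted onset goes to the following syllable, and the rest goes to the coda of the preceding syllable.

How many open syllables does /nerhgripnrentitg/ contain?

0

Nuclei (vowels): e, i, e, i → 4 syllables.
Between /e/ (V1) and /i/ (V2): cluster /rhgr/ — the longest permitted-onset suffix is /gr/; onset = /gr/, preceding coda = /rh/.
Between /i/ (V2) and /e/ (V3): /pnr/ — longest licit onset from the right is /r/, leaving /pn/ as coda.
Between /e/ (V3) and /i/ (V4): cluster /nt/ — the longest permitted-onset suffix is /t/; onset = /t/, preceding coda = /n/.
Syllabification: nerh.gripn.ren.titg.
Classifying each syllable: /nerh/ (closed), /gripn/ (closed), /ren/ (closed), /titg/ (closed).
Open syllables: 0.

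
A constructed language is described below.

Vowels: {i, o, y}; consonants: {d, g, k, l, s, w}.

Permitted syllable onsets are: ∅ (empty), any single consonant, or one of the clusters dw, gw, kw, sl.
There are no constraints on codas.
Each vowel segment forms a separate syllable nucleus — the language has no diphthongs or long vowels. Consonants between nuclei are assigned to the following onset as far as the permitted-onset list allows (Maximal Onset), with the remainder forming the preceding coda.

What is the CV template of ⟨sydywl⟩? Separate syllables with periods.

CV.CVCC

Nuclei (vowels): y, y → 2 syllables.
V1 /y/ – V2 /y/: /d/ → onset of the next syllable (single consonants are always licit onsets).
Putting it together: sy.dywl.
Mapping each syllable to C/V: /sy/ → CV, /dywl/ → CVCC.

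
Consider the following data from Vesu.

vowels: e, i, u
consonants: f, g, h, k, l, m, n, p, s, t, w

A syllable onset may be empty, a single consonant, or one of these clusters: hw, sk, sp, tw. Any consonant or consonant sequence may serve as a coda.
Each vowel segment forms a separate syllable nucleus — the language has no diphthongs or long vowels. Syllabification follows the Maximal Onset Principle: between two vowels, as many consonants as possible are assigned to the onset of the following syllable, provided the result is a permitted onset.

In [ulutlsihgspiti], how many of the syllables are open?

3

The vowels are u, u, i, i, i — 5 nuclei, so 5 syllables.
/u…u/ gap (V1→V2): /l/ → onset of the next syllable (single consonants are always licit onsets).
/u…i/ gap (V2→V3): cluster /tls/ — the longest permitted-onset suffix is /s/; onset = /s/, preceding coda = /tl/.
/i…i/ gap (V3→V4): /hgsp/ splits as /hg/ + /sp/ (/sp/ is the longest suffix that is a licit onset).
/i…i/ gap (V4→V5): /t/ is a single consonant, so it becomes the next onset.
Putting it together: u.lutl.sihg.spi.ti.
Classifying each syllable: /u/ (open), /lutl/ (closed), /sihg/ (closed), /spi/ (open), /ti/ (open).
Open syllables: 3.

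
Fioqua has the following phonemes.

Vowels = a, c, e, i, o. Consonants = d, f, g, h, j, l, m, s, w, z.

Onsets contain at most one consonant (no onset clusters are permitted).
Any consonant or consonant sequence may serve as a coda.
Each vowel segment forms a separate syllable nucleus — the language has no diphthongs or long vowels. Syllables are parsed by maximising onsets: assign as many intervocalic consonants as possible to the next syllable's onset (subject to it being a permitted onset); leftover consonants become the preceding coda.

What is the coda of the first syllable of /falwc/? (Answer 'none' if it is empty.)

l

Nuclei (vowels): a, c → 2 syllables.
Between /a/ (V1) and /c/ (V2): /lw/; trying suffixes from longest down, /w/ is the first permitted one, so coda /l/ | onset /w/.
Putting it together: fal.wc.
Syllable 1 is /fal/: onset /f/, nucleus /a/, coda /l/.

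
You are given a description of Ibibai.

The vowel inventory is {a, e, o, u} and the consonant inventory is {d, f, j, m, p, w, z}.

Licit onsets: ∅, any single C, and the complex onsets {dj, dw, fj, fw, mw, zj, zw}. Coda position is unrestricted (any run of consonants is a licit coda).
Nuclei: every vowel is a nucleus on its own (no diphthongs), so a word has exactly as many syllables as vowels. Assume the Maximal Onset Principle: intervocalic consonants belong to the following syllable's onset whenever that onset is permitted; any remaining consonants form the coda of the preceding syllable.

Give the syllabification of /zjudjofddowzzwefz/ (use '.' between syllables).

zju.djofd.dowz.zwefz

The vowels are u, o, o, e — 4 nuclei, so 4 syllables.
/u…o/ gap (V1→V2): cluster /dj/ — /dj/ is itself a permitted onset, so the whole cluster goes right; preceding coda = ∅.
/o…o/ gap (V2→V3): /fdd/; trying suffixes from longest down, /d/ is the first permitted one, so coda /fd/ | onset /d/.
/o…e/ gap (V3→V4): /wzzw/ splits as /wz/ + /zw/ (/zw/ is the longest suffix that is a licit onset).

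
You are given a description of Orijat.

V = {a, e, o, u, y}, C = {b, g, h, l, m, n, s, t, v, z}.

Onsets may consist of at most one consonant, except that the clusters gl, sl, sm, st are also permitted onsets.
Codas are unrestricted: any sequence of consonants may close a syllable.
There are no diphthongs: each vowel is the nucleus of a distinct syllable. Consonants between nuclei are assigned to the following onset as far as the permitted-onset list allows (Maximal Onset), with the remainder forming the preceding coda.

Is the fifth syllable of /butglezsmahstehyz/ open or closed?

Vowels present: u, e, a, e, y; each is a nucleus, giving 5 syllables.
Between /u/ (V1) and /e/ (V2): /tgl/ splits as /t/ + /gl/ (/gl/ is the longest suffix that is a licit onset).
Between /e/ (V2) and /a/ (V3): cluster /zsm/ — the longest permitted-onset suffix is /sm/; onset = /sm/, preceding coda = /z/.
Between /a/ (V3) and /e/ (V4): /hst/ splits as /h/ + /st/ (/st/ is the longest suffix that is a licit onset).
Between /e/ (V4) and /y/ (V5): /h/ is a single consonant, so it becomes the next onset.
Result: but.glez.smah.ste.hyz.
Syllable 5 is /hyz/ with coda /z/, so it is closed.

closed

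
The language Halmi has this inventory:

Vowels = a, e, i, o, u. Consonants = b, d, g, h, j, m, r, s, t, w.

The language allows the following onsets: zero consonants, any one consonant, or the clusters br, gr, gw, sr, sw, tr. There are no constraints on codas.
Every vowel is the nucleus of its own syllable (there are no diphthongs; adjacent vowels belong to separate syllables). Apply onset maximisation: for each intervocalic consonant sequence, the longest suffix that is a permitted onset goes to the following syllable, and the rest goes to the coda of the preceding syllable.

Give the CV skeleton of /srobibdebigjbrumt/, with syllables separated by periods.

Nuclei (vowels): o, i, e, i, u → 5 syllables.
Between /o/ (V1) and /i/ (V2): /b/ → onset of the next syllable (single consonants are always licit onsets).
Between /i/ (V2) and /e/ (V3): /bd/ — longest licit onset from the right is /d/, leaving /b/ as coda.
Between /e/ (V3) and /i/ (V4): /b/ → onset of the next syllable (single consonants are always licit onsets).
Between /i/ (V4) and /u/ (V5): cluster /gjbr/ — the longest permitted-onset suffix is /br/; onset = /br/, preceding coda = /gj/.
So the parse is sro.bib.de.bigj.brumt.
Mapping each syllable to C/V: /sro/ → CCV, /bib/ → CVC, /de/ → CV, /bigj/ → CVCC, /brumt/ → CCVCC.

CCV.CVC.CV.CVCC.CCVCC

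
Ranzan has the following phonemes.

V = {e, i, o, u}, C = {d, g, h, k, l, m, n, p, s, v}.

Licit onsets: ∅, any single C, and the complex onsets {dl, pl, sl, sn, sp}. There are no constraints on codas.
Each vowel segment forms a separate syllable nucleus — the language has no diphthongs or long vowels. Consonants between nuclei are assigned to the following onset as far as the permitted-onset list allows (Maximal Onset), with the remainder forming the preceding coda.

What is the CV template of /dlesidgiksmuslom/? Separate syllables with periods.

Vowels present: e, i, i, u, o; each is a nucleus, giving 5 syllables.
Between /e/ (V1) and /i/ (V2): /s/ → onset of the next syllable (single consonants are always licit onsets).
Between /i/ (V2) and /i/ (V3): cluster /dg/ — the longest permitted-onset suffix is /g/; onset = /g/, preceding coda = /d/.
Between /i/ (V3) and /u/ (V4): /ksm/ splits as /ks/ + /m/ (/m/ is the longest suffix that is a licit onset).
Between /u/ (V4) and /o/ (V5): /sl/ is a licit onset in full, so it all attaches to the next syllable.
Putting it together: dle.sid.giks.mu.slom.
Mapping each syllable to C/V: /dle/ → CCV, /sid/ → CVC, /giks/ → CVCC, /mu/ → CV, /slom/ → CCVC.

CCV.CVC.CVCC.CV.CCVC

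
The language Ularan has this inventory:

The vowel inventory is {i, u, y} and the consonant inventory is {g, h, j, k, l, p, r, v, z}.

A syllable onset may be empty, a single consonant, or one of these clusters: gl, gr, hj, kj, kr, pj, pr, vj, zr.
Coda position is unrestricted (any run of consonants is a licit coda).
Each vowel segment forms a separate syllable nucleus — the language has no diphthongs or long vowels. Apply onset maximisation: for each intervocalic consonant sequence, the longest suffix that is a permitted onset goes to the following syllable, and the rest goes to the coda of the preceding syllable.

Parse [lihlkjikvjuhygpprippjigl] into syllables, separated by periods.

lihl.kjik.vju.hygp.prip.pjigl

Vowels present: i, i, u, y, i, i; each is a nucleus, giving 6 syllables.
/i…i/ gap (V1→V2): /hlkj/ splits as /hl/ + /kj/ (/kj/ is the longest suffix that is a licit onset).
/i…u/ gap (V2→V3): /kvj/; trying suffixes from longest down, /vj/ is the first permitted one, so coda /k/ | onset /vj/.
/u…y/ gap (V3→V4): /h/ is a single consonant, so it becomes the next onset.
/y…i/ gap (V4→V5): /gppr/ — longest licit onset from the right is /pr/, leaving /gp/ as coda.
/i…i/ gap (V5→V6): /ppj/ — longest licit onset from the right is /pj/, leaving /p/ as coda.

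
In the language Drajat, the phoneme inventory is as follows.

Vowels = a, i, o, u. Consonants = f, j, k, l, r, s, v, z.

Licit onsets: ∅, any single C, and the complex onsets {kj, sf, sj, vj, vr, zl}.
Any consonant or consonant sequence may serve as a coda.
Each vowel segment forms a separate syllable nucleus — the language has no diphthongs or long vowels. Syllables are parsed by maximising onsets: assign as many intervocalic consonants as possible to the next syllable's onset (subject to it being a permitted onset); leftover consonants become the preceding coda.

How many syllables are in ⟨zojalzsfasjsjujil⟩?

The vowels are o, a, a, u, i — 5 nuclei, so 5 syllables.

5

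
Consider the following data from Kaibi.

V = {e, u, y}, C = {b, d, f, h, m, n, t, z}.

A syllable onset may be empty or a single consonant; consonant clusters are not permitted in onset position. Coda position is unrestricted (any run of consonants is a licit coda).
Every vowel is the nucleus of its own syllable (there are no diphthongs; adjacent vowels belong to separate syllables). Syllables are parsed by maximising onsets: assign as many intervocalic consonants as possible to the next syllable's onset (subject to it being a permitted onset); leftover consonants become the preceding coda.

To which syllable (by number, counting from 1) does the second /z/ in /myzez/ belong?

Vowels present: y, e; each is a nucleus, giving 2 syllables.
Between /y/ (V1) and /e/ (V2): /z/ is a single consonant, so it becomes the next onset.
Syllabification: my.zez.
The second /z/ is in the coda of syllable 2 (/zez/).

2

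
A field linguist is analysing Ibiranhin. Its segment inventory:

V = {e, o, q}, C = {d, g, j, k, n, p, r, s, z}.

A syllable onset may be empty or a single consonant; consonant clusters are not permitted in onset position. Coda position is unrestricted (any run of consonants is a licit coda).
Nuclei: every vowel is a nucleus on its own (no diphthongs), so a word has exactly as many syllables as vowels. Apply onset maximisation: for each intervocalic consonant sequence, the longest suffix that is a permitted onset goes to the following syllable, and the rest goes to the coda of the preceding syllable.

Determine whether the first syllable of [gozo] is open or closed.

Vowels present: o, o; each is a nucleus, giving 2 syllables.
V1 /o/ – V2 /o/: /z/ → onset of the next syllable (single consonants are always licit onsets).
So the parse is go.zo.
Syllable 1 is /go/; it ends in its nucleus with no coda, so it is open.

open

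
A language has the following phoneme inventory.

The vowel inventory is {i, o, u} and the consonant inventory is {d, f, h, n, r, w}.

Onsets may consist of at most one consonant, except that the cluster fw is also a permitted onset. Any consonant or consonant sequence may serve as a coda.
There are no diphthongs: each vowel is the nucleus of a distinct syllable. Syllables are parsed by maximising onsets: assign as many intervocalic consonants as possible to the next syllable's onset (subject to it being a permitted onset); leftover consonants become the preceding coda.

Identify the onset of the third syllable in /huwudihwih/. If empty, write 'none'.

Nuclei (vowels): u, u, i, i → 4 syllables.
V1 /u/ – V2 /u/: /w/ is a single consonant, so it becomes the next onset.
V2 /u/ – V3 /i/: /d/ → onset of the next syllable (single consonants are always licit onsets).
V3 /i/ – V4 /i/: /hw/; trying suffixes from longest down, /w/ is the first permitted one, so coda /h/ | onset /w/.
Putting it together: hu.wu.dih.wih.
Syllable 3 is /dih/: onset /d/, nucleus /i/, coda /h/.

d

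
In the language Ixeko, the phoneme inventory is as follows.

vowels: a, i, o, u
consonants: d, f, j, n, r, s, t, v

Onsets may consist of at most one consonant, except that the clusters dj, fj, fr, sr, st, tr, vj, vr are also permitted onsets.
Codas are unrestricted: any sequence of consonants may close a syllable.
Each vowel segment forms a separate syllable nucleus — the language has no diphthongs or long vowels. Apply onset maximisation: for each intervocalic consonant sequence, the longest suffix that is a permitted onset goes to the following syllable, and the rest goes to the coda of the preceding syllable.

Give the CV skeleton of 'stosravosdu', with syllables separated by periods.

CCV.CCV.CVC.CV

The vowels are o, a, o, u — 4 nuclei, so 4 syllables.
V1 /o/ – V2 /a/: /sr/ is a licit onset in full, so it all attaches to the next syllable.
V2 /a/ – V3 /o/: just /v/ — single C goes to the following onset.
V3 /o/ – V4 /u/: cluster /sd/ — the longest permitted-onset suffix is /d/; onset = /d/, preceding coda = /s/.
Syllabification: sto.sra.vos.du.
Mapping each syllable to C/V: /sto/ → CCV, /sra/ → CCV, /vos/ → CVC, /du/ → CV.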